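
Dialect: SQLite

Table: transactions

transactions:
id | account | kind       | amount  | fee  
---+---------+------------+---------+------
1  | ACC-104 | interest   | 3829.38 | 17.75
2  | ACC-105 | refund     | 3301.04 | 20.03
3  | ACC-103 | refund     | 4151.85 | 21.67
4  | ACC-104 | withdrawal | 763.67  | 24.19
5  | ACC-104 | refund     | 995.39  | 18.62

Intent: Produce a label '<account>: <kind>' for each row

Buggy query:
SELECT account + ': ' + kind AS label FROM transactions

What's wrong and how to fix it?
Bug: SQLite uses || for string concatenation; + coerces text to numbers (yielding 0)

Fix: Replace + with || to concatenate text

Corrected query:
SELECT account || ': ' || kind AS label FROM transactions

Result:
label              
-------------------
ACC-104: interest  
ACC-105: refund    
ACC-103: refund    
ACC-104: withdrawal
ACC-104: refund    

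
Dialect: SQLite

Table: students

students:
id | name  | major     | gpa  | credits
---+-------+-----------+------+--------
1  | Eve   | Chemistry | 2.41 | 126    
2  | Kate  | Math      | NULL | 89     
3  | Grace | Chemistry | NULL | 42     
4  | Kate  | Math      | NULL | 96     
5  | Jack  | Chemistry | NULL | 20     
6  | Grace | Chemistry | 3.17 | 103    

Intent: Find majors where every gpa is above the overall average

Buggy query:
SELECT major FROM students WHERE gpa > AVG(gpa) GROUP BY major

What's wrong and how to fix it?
Bug: AVG() is an aggregate; it can't sit directly in WHERE

Fix: Use a subquery for AVG and a HAVING MIN(...) filter so the condition holds for every row in the group

Corrected query:
SELECT major FROM students GROUP BY major HAVING MIN(gpa) > (SELECT AVG(gpa) FROM students)

Result:
(no rows)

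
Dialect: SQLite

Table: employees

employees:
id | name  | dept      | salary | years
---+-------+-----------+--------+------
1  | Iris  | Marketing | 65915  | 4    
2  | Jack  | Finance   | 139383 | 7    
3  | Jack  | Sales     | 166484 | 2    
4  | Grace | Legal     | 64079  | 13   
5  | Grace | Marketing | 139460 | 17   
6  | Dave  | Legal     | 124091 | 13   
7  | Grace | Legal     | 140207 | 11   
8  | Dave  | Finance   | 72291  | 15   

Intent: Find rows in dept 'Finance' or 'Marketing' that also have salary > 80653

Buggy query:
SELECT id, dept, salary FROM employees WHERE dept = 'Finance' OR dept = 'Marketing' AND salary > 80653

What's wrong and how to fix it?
Bug: AND binds tighter than OR, so this parses as dept = 'Finance' OR (dept = 'Marketing' AND salary > 80653)

Fix: Add parentheses around the OR so the AND applies to both alternatives

Corrected query:
SELECT id, dept, salary FROM employees WHERE (dept = 'Finance' OR dept = 'Marketing') AND salary > 80653

Result:
id | dept      | salary
---+-----------+-------
2  | Finance   | 139383
5  | Marketing | 139460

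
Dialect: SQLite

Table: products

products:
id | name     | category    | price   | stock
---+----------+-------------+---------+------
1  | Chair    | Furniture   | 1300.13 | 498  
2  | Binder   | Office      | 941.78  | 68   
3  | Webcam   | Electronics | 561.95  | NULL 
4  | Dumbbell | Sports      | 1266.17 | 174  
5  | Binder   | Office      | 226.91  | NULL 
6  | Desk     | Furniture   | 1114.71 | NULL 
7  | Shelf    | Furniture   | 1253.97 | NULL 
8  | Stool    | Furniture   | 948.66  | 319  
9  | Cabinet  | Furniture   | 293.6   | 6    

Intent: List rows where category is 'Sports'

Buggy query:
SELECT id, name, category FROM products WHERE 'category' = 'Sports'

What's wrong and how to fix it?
Bug: Single quotes denote string literals in SQL; the column name is being compared as a constant string

Fix: Reference the column as category without single quotes

Corrected query:
SELECT id, name, category FROM products WHERE category = 'Sports'

Result:
id | name     | category
---+----------+---------
4  | Dumbbell | Sports  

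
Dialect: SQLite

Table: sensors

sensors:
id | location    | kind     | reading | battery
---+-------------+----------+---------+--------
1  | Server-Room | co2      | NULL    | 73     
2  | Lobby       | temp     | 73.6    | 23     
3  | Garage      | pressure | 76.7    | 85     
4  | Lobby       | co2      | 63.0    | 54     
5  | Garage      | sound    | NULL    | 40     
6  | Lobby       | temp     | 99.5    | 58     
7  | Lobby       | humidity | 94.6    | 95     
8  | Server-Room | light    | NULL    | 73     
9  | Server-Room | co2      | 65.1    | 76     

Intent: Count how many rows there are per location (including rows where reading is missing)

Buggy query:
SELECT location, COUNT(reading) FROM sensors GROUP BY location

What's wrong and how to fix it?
Bug: COUNT(reading) skips NULLs, so groups with missing reading are undercounted

Fix: Use COUNT(*) to count all rows regardless of NULL

Corrected query:
SELECT location, COUNT(*) FROM sensors GROUP BY location

Result:
location    | COUNT(*)
------------+---------
Garage      | 2       
Lobby       | 4       
Server-Room | 3       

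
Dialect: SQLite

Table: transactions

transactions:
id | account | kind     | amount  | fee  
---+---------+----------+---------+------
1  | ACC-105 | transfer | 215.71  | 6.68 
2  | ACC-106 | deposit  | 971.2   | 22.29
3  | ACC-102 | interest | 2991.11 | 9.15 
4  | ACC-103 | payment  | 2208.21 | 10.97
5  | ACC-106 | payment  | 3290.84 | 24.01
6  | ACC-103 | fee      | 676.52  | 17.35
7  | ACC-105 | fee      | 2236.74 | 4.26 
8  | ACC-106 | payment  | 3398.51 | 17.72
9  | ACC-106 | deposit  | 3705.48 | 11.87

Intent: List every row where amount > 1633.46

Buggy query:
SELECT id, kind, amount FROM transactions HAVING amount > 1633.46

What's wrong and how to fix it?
Bug: This is a non-aggregate query (no GROUP BY, no aggregates), so in SQLite the HAVING clause is invalid here; a row-level condition belongs in WHERE

Fix: Replace HAVING with WHERE since the condition applies to individual rows

Corrected query:
SELECT id, kind, amount FROM transactions WHERE amount > 1633.46

Result:
id | kind     | amount 
---+----------+--------
3  | interest | 2991.11
4  | payment  | 2208.21
5  | payment  | 3290.84
7  | fee      | 2236.74
8  | payment  | 3398.51
9  | deposit  | 3705.48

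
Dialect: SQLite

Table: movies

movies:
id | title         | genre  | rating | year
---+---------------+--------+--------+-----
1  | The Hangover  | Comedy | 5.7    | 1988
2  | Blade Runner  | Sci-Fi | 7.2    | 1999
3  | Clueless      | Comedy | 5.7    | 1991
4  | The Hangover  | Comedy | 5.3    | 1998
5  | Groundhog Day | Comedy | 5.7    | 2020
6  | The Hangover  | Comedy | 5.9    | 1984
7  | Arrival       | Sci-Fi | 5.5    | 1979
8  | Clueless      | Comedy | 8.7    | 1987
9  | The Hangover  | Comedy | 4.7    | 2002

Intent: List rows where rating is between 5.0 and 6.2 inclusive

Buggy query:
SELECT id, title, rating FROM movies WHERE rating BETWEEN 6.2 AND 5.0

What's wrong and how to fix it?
Bug: The bounds are reversed; BETWEEN a AND b requires a <= b to match anything

Fix: Swap the bounds so the smaller value comes first

Corrected query:
SELECT id, title, rating FROM movies WHERE rating BETWEEN 5.0 AND 6.2

Result:
id | title         | rating
---+---------------+-------
1  | The Hangover  | 5.7   
3  | Clueless      | 5.7   
4  | The Hangover  | 5.3   
5  | Groundhog Day | 5.7   
6  | The Hangover  | 5.9   
7  | Arrival       | 5.5   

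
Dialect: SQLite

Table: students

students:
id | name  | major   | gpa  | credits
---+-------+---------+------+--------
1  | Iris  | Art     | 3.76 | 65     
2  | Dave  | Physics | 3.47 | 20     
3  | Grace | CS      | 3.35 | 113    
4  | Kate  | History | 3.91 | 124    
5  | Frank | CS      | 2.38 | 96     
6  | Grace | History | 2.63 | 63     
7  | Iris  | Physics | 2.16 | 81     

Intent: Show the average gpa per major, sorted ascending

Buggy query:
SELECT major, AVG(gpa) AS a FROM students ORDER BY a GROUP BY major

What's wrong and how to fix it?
Bug: ORDER BY appears before GROUP BY; SQL clause order requires GROUP BY first

Fix: Reorder: SELECT … FROM … GROUP BY … ORDER BY …

Corrected query:
SELECT major, AVG(gpa) AS a FROM students GROUP BY major ORDER BY a

Result:
major   | a    
--------+------
Physics | 2.815
CS      | 2.865
History | 3.27 
Art     | 3.76 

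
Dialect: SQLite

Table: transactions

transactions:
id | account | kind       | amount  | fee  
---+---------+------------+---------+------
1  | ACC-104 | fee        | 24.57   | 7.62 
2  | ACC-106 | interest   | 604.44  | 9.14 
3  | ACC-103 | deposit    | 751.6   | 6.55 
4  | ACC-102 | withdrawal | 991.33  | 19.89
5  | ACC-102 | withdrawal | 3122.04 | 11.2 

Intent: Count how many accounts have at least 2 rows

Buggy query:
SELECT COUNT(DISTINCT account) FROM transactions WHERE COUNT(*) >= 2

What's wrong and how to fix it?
Bug: WHERE filters individual rows, not groups, so a group-level COUNT is invalid there

Fix: Use a subquery that GROUPs and filters with HAVING, then count its rows

Corrected query:
SELECT COUNT(*) FROM (SELECT account FROM transactions GROUP BY account HAVING COUNT(*) >= 2)

Result:
COUNT(*)
--------
1       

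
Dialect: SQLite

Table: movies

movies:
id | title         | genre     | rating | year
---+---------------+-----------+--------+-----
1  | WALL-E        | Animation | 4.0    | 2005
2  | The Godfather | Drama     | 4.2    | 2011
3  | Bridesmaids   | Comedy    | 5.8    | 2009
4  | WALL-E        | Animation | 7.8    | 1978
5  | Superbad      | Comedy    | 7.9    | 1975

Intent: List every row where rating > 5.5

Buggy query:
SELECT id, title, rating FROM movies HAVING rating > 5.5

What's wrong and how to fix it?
Bug: HAVING filters the output of aggregation, but this query has no GROUP BY and no aggregate functions, so SQLite rejects it (HAVING clause on a non-aggregate query); the condition here is per row

Fix: Replace HAVING with WHERE since the condition applies to individual rows

Corrected query:
SELECT id, title, rating FROM movies WHERE rating > 5.5

Result:
id | title       | rating
---+-------------+-------
3  | Bridesmaids | 5.8   
4  | WALL-E      | 7.8   
5  | Superbad    | 7.9   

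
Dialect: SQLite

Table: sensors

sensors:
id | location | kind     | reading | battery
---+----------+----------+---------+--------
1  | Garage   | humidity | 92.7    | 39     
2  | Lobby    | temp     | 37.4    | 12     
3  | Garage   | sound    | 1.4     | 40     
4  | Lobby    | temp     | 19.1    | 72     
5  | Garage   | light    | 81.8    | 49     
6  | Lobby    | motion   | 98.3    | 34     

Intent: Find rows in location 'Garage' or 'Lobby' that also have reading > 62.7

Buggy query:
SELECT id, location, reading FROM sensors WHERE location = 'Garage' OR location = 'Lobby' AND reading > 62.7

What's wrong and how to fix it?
Bug: AND binds tighter than OR, so this parses as location = 'Garage' OR (location = 'Lobby' AND reading > 62.7)

Fix: Add parentheses around the OR so the AND applies to both alternatives

Corrected query:
SELECT id, location, reading FROM sensors WHERE (location = 'Garage' OR location = 'Lobby') AND reading > 62.7

Result:
id | location | reading
---+----------+--------
1  | Garage   | 92.7   
5  | Garage   | 81.8   
6  | Lobby    | 98.3   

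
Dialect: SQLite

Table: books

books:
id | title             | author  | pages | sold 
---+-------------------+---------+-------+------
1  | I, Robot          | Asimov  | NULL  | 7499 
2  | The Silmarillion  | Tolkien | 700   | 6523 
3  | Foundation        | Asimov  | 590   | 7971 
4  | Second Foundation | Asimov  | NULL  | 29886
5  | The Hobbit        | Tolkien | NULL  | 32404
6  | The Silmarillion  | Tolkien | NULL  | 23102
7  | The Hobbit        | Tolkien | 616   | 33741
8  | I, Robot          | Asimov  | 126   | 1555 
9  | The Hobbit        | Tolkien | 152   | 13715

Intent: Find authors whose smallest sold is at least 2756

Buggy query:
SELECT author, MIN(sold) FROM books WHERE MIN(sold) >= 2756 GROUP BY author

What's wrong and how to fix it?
Bug: Aggregates like MIN are computed per group after WHERE runs

Fix: Replace WHERE with HAVING after the GROUP BY

Corrected query:
SELECT author, MIN(sold) FROM books GROUP BY author HAVING MIN(sold) >= 2756

Result:
author  | MIN(sold)
--------+----------
Tolkien | 6523     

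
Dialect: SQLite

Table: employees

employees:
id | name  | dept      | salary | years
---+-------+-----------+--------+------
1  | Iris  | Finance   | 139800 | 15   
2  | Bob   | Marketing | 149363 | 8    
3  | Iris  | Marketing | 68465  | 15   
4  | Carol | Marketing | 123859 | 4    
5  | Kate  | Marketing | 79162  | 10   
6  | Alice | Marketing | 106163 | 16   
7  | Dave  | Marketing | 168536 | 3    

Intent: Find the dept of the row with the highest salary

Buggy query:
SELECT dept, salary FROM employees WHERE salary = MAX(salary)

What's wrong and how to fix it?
Bug: MAX(salary) is an aggregate and cannot be used directly in WHERE

Fix: Wrap MAX in a scalar subquery so WHERE compares against a single value

Corrected query:
SELECT dept, salary FROM employees WHERE salary = (SELECT MAX(salary) FROM employees)

Result:
dept      | salary
----------+-------
Marketing | 168536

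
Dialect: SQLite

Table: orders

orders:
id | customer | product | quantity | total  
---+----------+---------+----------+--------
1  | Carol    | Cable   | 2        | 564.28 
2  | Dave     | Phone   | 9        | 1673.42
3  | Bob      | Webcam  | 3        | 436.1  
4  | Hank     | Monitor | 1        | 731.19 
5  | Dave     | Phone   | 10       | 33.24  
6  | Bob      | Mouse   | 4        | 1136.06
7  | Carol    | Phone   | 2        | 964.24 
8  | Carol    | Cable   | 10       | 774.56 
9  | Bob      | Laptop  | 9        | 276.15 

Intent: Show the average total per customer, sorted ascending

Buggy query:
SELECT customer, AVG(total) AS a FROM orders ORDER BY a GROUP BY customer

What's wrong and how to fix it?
Bug: GROUP BY must precede ORDER BY

Fix: Reorder: SELECT … FROM … GROUP BY … ORDER BY …

Corrected query:
SELECT customer, AVG(total) AS a FROM orders GROUP BY customer ORDER BY a

Result:
customer | a         
---------+-----------
Bob      | 616.103333
Hank     | 731.19    
Carol    | 767.693333
Dave     | 853.33    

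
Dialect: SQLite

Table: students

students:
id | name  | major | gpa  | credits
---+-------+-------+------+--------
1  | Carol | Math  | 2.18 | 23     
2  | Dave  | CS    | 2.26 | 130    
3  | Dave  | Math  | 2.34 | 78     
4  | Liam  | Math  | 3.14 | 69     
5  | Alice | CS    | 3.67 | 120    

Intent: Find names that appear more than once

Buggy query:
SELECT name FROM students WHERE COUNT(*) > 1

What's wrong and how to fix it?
Bug: COUNT(*) is an aggregate and cannot be used in WHERE

Fix: Group first, then use HAVING for the count condition

Corrected query:
SELECT name FROM students GROUP BY name HAVING COUNT(*) > 1

Result:
name
----
Dave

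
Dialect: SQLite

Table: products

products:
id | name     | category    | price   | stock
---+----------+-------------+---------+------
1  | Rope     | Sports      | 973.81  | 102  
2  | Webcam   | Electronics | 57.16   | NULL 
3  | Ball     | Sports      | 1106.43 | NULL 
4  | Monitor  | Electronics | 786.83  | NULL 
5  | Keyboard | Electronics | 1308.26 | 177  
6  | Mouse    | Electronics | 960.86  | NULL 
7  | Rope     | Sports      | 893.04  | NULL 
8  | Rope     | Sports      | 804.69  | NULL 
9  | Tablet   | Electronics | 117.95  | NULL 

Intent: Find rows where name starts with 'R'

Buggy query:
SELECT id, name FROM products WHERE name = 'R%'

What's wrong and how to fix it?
Bug: Wildcards only work with LIKE; '=' treats '%' as a literal character

Fix: Use LIKE for wildcard pattern matching

Corrected query:
SELECT id, name FROM products WHERE name LIKE 'R%'

Result:
id | name
---+-----
1  | Rope
7  | Rope
8  | Rope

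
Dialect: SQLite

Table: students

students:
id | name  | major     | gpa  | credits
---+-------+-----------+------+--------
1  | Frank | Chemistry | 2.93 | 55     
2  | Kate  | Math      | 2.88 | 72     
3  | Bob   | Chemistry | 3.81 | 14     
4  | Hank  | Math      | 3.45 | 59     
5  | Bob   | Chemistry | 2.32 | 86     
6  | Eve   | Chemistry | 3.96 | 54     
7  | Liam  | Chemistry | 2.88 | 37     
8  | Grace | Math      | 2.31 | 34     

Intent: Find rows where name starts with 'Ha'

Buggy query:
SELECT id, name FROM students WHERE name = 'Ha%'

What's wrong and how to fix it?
Bug: '=' compares the literal string including the % character; pattern matching needs LIKE

Fix: Use LIKE for wildcard pattern matching

Corrected query:
SELECT id, name FROM students WHERE name LIKE 'Ha%'

Result:
id | name
---+-----
4  | Hank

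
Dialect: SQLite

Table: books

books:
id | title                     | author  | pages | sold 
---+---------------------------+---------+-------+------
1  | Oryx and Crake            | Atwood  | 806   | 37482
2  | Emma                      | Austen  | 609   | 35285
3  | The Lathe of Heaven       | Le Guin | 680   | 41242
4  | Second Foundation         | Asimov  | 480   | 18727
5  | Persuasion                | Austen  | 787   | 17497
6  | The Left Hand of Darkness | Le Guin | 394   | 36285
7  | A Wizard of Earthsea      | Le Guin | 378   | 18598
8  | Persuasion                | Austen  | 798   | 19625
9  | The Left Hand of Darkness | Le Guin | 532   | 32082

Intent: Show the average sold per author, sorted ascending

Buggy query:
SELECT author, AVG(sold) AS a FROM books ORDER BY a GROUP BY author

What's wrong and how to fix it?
Bug: ORDER BY appears before GROUP BY; SQL clause order requires GROUP BY first

Fix: Reorder: SELECT … FROM … GROUP BY … ORDER BY …

Corrected query:
SELECT author, AVG(sold) AS a FROM books GROUP BY author ORDER BY a

Result:
author  | a           
--------+-------------
Asimov  | 18727       
Austen  | 24135.666667
Le Guin | 32051.75    
Atwood  | 37482       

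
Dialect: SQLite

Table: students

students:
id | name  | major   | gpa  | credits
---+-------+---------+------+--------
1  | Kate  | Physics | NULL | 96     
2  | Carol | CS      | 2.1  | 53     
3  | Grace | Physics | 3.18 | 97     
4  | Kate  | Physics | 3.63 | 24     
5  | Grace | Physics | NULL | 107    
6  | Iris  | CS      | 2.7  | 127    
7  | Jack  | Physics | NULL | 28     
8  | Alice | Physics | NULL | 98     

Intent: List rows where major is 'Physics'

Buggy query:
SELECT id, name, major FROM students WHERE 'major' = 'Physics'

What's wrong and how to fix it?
Bug: 'major' in single quotes is a string literal, not the column; the comparison is literal-vs-literal and never true

Fix: Reference the column as major without single quotes

Corrected query:
SELECT id, name, major FROM students WHERE major = 'Physics'

Result:
id | name  | major  
---+-------+--------
1  | Kate  | Physics
3  | Grace | Physics
4  | Kate  | Physics
5  | Grace | Physics
7  | Jack  | Physics
8  | Alice | Physics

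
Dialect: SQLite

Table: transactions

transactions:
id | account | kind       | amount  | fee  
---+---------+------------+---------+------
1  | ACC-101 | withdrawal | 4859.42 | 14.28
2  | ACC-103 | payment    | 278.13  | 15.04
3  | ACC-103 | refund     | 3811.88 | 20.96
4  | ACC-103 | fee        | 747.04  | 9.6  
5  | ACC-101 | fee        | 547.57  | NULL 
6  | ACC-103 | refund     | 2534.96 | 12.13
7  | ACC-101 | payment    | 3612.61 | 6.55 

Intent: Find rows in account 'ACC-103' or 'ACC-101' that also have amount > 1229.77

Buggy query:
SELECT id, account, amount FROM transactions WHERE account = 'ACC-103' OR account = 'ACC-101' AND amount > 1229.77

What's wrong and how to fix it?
Bug: AND binds tighter than OR, so this parses as account = 'ACC-103' OR (account = 'ACC-101' AND amount > 1229.77)

Fix: Group the OR with parentheses (or use IN), then AND the threshold

Corrected query:
SELECT id, account, amount FROM transactions WHERE (account = 'ACC-103' OR account = 'ACC-101') AND amount > 1229.77

Result:
id | account | amount 
---+---------+--------
1  | ACC-101 | 4859.42
3  | ACC-103 | 3811.88
6  | ACC-103 | 2534.96
7  | ACC-101 | 3612.61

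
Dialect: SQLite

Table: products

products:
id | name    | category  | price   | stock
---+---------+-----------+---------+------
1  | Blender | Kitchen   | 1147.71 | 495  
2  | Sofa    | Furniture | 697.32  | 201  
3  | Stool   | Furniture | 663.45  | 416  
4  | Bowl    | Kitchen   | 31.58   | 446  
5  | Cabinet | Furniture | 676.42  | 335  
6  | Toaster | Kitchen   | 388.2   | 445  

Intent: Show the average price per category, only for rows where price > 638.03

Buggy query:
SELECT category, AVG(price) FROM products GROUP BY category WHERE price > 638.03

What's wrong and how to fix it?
Bug: WHERE cannot follow GROUP BY

Fix: Move the WHERE clause before GROUP BY

Corrected query:
SELECT category, AVG(price) FROM products WHERE price > 638.03 GROUP BY category

Result:
category  | AVG(price)
----------+-----------
Furniture | 679.063333
Kitchen   | 1147.71   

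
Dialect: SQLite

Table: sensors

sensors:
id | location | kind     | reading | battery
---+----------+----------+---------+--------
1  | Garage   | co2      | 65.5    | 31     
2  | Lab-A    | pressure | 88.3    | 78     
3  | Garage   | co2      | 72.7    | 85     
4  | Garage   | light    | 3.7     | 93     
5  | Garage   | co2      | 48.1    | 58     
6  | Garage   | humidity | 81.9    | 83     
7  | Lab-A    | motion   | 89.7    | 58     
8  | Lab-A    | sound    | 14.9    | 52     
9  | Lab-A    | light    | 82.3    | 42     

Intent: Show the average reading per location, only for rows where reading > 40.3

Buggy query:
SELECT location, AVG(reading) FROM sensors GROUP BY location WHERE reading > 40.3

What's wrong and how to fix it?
Bug: WHERE cannot follow GROUP BY

Fix: Place WHERE between FROM and GROUP BY

Corrected query:
SELECT location, AVG(reading) FROM sensors WHERE reading > 40.3 GROUP BY location

Result:
location | AVG(reading)
---------+-------------
Garage   | 67.05       
Lab-A    | 86.766667   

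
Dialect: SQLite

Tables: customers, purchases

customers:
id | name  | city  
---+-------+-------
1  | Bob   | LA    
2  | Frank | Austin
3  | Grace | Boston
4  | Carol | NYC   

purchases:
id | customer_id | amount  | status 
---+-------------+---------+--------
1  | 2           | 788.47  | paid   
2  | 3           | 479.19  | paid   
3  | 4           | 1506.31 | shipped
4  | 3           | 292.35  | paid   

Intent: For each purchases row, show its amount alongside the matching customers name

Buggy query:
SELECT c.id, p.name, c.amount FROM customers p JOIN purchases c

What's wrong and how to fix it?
Bug: Missing join condition: each purchases row is matched to all customers rows instead of just its own

Fix: Add ON c.customer_id = p.id to the JOIN

Corrected query:
SELECT c.id, p.name, c.amount FROM customers p JOIN purchases c ON c.customer_id = p.id

Result:
id | name  | amount 
---+-------+--------
1  | Frank | 788.47 
2  | Grace | 479.19 
3  | Carol | 1506.31
4  | Grace | 292.35 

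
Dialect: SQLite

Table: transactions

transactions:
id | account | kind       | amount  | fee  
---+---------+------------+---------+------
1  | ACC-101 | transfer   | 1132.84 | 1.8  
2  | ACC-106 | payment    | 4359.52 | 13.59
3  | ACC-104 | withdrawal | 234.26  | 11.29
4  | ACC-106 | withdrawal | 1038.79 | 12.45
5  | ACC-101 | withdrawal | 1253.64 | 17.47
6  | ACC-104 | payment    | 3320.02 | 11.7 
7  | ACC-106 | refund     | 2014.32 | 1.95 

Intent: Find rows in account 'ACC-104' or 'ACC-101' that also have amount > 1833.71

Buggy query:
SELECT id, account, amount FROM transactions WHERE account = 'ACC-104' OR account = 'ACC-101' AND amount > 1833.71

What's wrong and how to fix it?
Bug: Without parentheses, AND is evaluated before OR, so the amount filter only applies to the 'ACC-101' branch

Fix: Add parentheses around the OR so the AND applies to both alternatives

Corrected query:
SELECT id, account, amount FROM transactions WHERE (account = 'ACC-104' OR account = 'ACC-101') AND amount > 1833.71

Result:
id | account | amount 
---+---------+--------
6  | ACC-104 | 3320.02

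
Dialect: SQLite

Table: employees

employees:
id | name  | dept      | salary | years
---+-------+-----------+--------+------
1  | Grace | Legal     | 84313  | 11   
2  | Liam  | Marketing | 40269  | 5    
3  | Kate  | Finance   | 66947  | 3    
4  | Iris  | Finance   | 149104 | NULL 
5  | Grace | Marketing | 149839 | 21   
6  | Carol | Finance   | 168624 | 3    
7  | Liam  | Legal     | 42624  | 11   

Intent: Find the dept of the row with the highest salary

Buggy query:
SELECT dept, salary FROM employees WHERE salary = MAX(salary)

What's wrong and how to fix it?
Bug: WHERE is evaluated per row; an aggregate over the whole table isn't defined there

Fix: Use a subquery: WHERE salary = (SELECT MAX(salary) FROM employees)

Corrected query:
SELECT dept, salary FROM employees WHERE salary = (SELECT MAX(salary) FROM employees)

Result:
dept    | salary
--------+-------
Finance | 168624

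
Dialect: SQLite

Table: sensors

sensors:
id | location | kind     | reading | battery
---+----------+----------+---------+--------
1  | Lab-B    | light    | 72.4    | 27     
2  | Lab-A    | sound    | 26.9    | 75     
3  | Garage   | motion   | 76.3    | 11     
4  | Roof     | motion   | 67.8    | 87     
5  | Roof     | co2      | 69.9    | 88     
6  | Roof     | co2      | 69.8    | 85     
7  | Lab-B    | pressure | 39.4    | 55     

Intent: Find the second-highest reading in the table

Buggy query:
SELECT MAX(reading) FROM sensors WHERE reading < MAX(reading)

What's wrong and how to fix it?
Bug: MAX(reading) on the right of the comparison is an aggregate-in-WHERE error

Fix: Put the inner MAX in a scalar subquery

Corrected query:
SELECT MAX(reading) FROM sensors WHERE reading < (SELECT MAX(reading) FROM sensors)

Result:
MAX(reading)
------------
72.4        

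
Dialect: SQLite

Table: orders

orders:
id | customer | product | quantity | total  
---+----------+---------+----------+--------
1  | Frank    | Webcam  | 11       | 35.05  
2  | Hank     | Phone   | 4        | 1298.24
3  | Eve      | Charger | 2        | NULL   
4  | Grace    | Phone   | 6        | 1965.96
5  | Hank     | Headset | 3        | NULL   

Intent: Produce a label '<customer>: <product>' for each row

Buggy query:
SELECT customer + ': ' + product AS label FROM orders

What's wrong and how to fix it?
Bug: '+' is numeric addition; on text columns SQLite converts them to 0 instead of concatenating

Fix: Replace + with || to concatenate text

Corrected query:
SELECT customer || ': ' || product AS label FROM orders

Result:
label        
-------------
Frank: Webcam
Hank: Phone  
Eve: Charger 
Grace: Phone 
Hank: Headset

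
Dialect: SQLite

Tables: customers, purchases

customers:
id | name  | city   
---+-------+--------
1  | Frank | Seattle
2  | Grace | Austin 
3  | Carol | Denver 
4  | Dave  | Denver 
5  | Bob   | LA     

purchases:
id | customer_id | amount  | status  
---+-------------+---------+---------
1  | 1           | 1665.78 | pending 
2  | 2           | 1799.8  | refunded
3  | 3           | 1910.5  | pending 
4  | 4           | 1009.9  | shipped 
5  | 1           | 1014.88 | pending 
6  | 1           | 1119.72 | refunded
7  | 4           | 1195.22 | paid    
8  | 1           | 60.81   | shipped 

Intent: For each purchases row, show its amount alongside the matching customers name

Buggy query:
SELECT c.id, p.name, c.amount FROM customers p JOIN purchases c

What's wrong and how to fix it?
Bug: Missing join condition: each purchases row is matched to all customers rows instead of just its own

Fix: Add ON c.customer_id = p.id to the JOIN

Corrected query:
SELECT c.id, p.name, c.amount FROM customers p JOIN purchases c ON c.customer_id = p.id

Result:
id | name  | amount 
---+-------+--------
1  | Frank | 1665.78
2  | Grace | 1799.8 
3  | Carol | 1910.5 
4  | Dave  | 1009.9 
5  | Frank | 1014.88
6  | Frank | 1119.72
7  | Dave  | 1195.22
8  | Frank | 60.81  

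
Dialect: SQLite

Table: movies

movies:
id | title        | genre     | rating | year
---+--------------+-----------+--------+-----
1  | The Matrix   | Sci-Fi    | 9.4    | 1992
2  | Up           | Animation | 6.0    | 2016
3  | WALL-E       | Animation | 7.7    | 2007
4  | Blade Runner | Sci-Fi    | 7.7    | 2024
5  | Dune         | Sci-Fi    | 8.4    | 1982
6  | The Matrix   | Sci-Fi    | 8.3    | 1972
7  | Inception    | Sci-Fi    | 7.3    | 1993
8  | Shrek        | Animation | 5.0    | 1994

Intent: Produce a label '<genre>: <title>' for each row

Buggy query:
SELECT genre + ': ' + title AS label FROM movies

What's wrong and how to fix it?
Bug: '+' is numeric addition; on text columns SQLite converts them to 0 instead of concatenating

Fix: Use the || operator for string concatenation

Corrected query:
SELECT genre || ': ' || title AS label FROM movies

Result:
label               
--------------------
Sci-Fi: The Matrix  
Animation: Up       
Animation: WALL-E   
Sci-Fi: Blade Runner
Sci-Fi: Dune        
Sci-Fi: The Matrix  
Sci-Fi: Inception   
Animation: Shrek    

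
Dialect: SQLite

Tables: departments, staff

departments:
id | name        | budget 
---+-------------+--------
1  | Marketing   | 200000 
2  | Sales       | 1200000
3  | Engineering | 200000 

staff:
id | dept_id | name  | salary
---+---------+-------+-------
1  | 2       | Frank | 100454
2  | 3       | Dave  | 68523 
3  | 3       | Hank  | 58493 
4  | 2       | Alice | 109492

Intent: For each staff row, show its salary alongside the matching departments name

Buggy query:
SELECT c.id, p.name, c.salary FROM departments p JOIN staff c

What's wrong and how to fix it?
Bug: Missing join condition: each staff row is matched to all departments rows instead of just its own

Fix: Specify the join condition linking the foreign key to the parent id

Corrected query:
SELECT c.id, p.name, c.salary FROM departments p JOIN staff c ON c.dept_id = p.id

Result:
id | name        | salary
---+-------------+-------
1  | Sales       | 100454
2  | Engineering | 68523 
3  | Engineering | 58493 
4  | Sales       | 109492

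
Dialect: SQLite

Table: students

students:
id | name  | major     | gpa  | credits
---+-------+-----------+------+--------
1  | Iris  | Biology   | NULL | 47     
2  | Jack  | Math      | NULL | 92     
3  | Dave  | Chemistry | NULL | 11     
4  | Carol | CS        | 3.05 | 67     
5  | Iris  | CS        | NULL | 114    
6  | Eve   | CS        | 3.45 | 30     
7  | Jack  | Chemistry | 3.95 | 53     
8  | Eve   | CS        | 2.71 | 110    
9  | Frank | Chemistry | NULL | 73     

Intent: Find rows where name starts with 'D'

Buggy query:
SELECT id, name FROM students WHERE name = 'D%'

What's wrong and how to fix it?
Bug: Wildcards only work with LIKE; '=' treats '%' as a literal character

Fix: Use LIKE for wildcard pattern matching

Corrected query:
SELECT id, name FROM students WHERE name LIKE 'D%'

Result:
id | name
---+-----
3  | Dave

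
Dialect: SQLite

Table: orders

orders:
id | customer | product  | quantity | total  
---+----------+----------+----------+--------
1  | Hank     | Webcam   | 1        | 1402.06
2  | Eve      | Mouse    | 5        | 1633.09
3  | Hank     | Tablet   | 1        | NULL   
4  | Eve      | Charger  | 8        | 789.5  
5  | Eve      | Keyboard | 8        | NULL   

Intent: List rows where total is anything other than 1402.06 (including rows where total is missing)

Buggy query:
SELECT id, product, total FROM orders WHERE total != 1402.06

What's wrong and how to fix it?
Bug: 'total != 1402.06' is unknown when total is NULL, so NULL rows are silently excluded

Fix: Handle NULL separately with IS NULL alongside the inequality

Corrected query:
SELECT id, product, total FROM orders WHERE total != 1402.06 OR total IS NULL

Result:
id | product  | total  
---+----------+--------
2  | Mouse    | 1633.09
3  | Tablet   | NULL   
4  | Charger  | 789.5  
5  | Keyboard | NULL   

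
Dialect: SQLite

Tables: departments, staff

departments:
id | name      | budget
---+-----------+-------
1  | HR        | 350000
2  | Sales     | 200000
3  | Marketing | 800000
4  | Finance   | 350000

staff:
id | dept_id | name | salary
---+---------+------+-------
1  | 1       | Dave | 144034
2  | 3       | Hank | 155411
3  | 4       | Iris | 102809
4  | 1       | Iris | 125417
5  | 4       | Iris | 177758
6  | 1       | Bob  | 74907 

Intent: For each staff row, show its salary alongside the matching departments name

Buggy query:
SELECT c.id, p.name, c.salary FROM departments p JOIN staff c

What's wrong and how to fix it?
Bug: JOIN with no ON clause produces a cartesian product; every staff row pairs with every departments row

Fix: Add ON c.dept_id = p.id to the JOIN

Corrected query:
SELECT c.id, p.name, c.salary FROM departments p JOIN staff c ON c.dept_id = p.id

Result:
id | name      | salary
---+-----------+-------
1  | HR        | 144034
2  | Marketing | 155411
3  | Finance   | 102809
4  | HR        | 125417
5  | Finance   | 177758
6  | HR        | 74907 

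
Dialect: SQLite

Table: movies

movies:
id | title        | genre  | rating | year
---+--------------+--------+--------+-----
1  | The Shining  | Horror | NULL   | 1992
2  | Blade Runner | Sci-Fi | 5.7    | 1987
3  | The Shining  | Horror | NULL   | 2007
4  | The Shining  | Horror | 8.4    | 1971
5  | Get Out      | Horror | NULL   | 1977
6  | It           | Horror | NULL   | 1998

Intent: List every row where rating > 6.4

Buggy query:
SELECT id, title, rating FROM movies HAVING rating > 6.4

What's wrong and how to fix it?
Bug: HAVING filters the output of aggregation, but this query has no GROUP BY and no aggregate functions, so SQLite rejects it (HAVING clause on a non-aggregate query); the condition here is per row

Fix: Replace HAVING with WHERE since the condition applies to individual rows

Corrected query:
SELECT id, title, rating FROM movies WHERE rating > 6.4

Result:
id | title       | rating
---+-------------+-------
4  | The Shining | 8.4   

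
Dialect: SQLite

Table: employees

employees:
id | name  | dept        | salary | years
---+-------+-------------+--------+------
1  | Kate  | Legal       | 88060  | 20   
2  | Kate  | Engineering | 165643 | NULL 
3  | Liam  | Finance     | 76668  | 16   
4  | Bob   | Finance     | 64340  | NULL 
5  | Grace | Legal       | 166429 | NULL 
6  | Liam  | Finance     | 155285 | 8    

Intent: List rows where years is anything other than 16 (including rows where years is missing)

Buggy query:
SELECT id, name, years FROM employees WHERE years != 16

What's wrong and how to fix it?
Bug: 'years != 16' is unknown when years is NULL, so NULL rows are silently excluded

Fix: Add an explicit OR years IS NULL to include the missing-value rows

Corrected query:
SELECT id, name, years FROM employees WHERE years != 16 OR years IS NULL

Result:
id | name  | years
---+-------+------
1  | Kate  | 20   
2  | Kate  | NULL 
4  | Bob   | NULL 
5  | Grace | NULL 
6  | Liam  | 8    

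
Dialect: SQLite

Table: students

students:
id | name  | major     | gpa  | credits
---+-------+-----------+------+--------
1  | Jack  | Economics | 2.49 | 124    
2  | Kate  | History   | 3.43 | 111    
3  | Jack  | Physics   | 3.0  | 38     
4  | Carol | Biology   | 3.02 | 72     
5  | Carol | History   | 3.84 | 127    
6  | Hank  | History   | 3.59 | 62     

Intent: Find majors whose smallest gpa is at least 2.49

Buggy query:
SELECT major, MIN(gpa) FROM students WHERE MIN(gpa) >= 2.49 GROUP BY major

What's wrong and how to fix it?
Bug: MIN() in WHERE is a misuse of aggregate

Fix: Use HAVING for the per-group MIN condition

Corrected query:
SELECT major, MIN(gpa) FROM students GROUP BY major HAVING MIN(gpa) >= 2.49

Result:
major     | MIN(gpa)
----------+---------
Biology   | 3.02    
Economics | 2.49    
History   | 3.43    
Physics   | 3       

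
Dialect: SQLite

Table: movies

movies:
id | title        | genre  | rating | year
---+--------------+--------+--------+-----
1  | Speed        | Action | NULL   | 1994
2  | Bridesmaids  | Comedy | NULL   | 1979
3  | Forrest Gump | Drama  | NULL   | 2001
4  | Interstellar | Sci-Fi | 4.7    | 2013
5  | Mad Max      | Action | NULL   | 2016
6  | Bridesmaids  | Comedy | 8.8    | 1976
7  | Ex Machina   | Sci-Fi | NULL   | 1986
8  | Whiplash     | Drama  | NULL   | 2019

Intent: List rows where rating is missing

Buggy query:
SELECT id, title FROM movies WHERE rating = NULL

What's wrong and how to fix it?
Bug: '= NULL' is always unknown in SQL three-valued logic, so no rows match

Fix: Use IS NULL to test for NULL

Corrected query:
SELECT id, title FROM movies WHERE rating IS NULL

Result:
id | title       
---+-------------
1  | Speed       
2  | Bridesmaids 
3  | Forrest Gump
5  | Mad Max     
7  | Ex Machina  
8  | Whiplash    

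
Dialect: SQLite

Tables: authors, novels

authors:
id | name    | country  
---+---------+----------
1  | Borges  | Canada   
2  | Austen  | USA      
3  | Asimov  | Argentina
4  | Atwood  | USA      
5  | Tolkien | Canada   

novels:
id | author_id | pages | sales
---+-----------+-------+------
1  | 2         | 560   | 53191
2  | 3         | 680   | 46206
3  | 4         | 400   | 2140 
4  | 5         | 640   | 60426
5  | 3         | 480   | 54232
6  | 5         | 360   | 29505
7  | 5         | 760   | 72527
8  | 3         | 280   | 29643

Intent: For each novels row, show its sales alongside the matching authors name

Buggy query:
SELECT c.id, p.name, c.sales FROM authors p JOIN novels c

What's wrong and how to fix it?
Bug: Missing join condition: each novels row is matched to all authors rows instead of just its own

Fix: Add ON c.author_id = p.id to the JOIN

Corrected query:
SELECT c.id, p.name, c.sales FROM authors p JOIN novels c ON c.author_id = p.id

Result:
id | name    | sales
---+---------+------
1  | Austen  | 53191
2  | Asimov  | 46206
3  | Atwood  | 2140 
4  | Tolkien | 60426
5  | Asimov  | 54232
6  | Tolkien | 29505
7  | Tolkien | 72527
8  | Asimov  | 29643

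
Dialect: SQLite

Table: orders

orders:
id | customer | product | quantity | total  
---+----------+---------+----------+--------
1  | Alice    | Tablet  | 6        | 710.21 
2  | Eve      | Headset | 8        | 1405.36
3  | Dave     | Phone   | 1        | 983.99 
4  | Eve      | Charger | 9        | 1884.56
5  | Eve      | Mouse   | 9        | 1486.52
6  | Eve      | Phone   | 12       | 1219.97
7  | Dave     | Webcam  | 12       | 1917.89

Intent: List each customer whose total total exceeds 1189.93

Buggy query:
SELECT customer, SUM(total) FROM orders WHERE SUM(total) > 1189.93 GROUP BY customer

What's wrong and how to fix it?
Bug: WHERE runs before GROUP BY, so aggregates aren't available there

Fix: Use HAVING (which filters groups after aggregation) instead of WHERE

Corrected query:
SELECT customer, SUM(total) FROM orders GROUP BY customer HAVING SUM(total) > 1189.93

Result:
customer | SUM(total)
---------+-----------
Dave     | 2901.88   
Eve      | 5996.41   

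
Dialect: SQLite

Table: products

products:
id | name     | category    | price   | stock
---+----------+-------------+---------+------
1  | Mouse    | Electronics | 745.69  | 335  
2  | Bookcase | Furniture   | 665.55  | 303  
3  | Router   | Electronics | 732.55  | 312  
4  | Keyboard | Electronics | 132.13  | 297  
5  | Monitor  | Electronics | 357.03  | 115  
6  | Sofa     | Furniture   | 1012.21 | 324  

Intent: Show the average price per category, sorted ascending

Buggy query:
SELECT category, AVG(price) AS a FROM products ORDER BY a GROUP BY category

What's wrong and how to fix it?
Bug: GROUP BY must precede ORDER BY

Fix: Reorder: SELECT … FROM … GROUP BY … ORDER BY …

Corrected query:
SELECT category, AVG(price) AS a FROM products GROUP BY category ORDER BY a

Result:
category    | a     
------------+-------
Electronics | 491.85
Furniture   | 838.88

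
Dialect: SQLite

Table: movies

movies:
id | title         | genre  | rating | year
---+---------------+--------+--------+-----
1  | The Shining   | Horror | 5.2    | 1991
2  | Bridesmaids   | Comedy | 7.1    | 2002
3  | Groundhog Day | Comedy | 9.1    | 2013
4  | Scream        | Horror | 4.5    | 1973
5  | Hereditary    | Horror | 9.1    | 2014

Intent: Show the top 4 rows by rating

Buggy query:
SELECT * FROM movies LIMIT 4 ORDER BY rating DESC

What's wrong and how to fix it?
Bug: LIMIT must come after ORDER BY

Fix: Swap the clauses: ORDER BY first, then LIMIT

Corrected query:
SELECT * FROM movies ORDER BY rating DESC LIMIT 4

Result:
id | title         | genre  | rating | year
---+---------------+--------+--------+-----
3  | Groundhog Day | Comedy | 9.1    | 2013
5  | Hereditary    | Horror | 9.1    | 2014
2  | Bridesmaids   | Comedy | 7.1    | 2002
1  | The Shining   | Horror | 5.2    | 1991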